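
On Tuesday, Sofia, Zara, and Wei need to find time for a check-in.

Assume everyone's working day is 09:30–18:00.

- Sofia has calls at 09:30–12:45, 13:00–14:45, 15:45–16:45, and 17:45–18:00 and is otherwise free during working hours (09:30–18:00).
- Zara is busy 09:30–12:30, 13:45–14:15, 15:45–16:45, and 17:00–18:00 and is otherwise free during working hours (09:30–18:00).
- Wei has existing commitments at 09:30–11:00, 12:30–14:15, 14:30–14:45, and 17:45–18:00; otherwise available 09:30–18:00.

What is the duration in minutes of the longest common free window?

Sofia free within 09:30–18:00: 12:45–13:00, 14:45–15:45, 16:45–17:45.
Zara free within 09:30–18:00: 12:30–13:45, 14:15–15:45, 16:45–17:00.
Wei free within 09:30–18:00: 11:00–12:30, 14:15–14:30, 14:45–17:45.
Sofia ∩ Zara: 12:45–13:00, 14:45–15:45, 16:45–17:00.
Sofia ∩ Zara ∩ Wei: 14:45–15:45, 16:45–17:00.
Common window lengths: 60, 15 min; longest is 60.

60 minutes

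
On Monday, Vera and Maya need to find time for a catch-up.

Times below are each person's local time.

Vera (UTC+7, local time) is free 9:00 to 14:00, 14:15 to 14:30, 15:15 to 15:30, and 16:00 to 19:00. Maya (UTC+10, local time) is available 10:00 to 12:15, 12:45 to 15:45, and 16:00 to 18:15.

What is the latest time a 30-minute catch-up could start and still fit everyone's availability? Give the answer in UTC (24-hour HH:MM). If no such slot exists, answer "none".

Vera → UTC: 02:00–07:00, 07:15–07:30, 08:15–08:30, 09:00–12:00.
Maya → UTC: 00:00–02:15, 02:45–05:45, 06:00–08:15.
Vera ∩ Maya: 02:00–02:15, 02:45–05:45, 06:00–07:00, 07:15–07:30.
Windows ≥ 30 min: 02:45–05:45, 06:00–07:00.
Latest start in the last window 06:00–07:00 is 07:00 − 30 min = 06:30.

06:30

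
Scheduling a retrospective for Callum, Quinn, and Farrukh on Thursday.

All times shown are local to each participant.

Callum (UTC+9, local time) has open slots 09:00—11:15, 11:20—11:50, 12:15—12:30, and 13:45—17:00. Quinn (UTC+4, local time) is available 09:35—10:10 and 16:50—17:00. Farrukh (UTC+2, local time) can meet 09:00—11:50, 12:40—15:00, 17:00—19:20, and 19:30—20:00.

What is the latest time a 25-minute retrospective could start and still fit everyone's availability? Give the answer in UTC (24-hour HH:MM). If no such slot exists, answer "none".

Callum → UTC: 00:00–02:15, 02:20–02:50, 03:15–03:30, 04:45–08:00.
Quinn → UTC: 05:35–06:10, 12:50–13:00.
Farrukh → UTC: 07:00–09:50, 10:40–13:00, 15:00–17:20, 17:30–18:00.
Callum ∩ Quinn: 05:35–06:10.
Callum ∩ Quinn ∩ Farrukh: (none).
Windows ≥ 25 min: (none).

none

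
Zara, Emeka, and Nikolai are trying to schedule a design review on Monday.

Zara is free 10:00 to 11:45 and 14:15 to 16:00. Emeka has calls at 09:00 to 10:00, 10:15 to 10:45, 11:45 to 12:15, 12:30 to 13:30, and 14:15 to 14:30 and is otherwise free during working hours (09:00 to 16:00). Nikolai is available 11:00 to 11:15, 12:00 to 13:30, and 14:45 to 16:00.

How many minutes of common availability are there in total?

Emeka free within 09:00–16:00: 10:00–10:15, 10:45–11:45, 12:15–12:30, 13:30–14:15, 14:30–16:00.
Zara ∩ Emeka: 10:00–10:15, 10:45–11:45, 14:30–16:00.
Zara ∩ Emeka ∩ Nikolai: 11:00–11:15, 14:45–16:00.
Total common minutes: 15 + 75 = 90.

90 minutes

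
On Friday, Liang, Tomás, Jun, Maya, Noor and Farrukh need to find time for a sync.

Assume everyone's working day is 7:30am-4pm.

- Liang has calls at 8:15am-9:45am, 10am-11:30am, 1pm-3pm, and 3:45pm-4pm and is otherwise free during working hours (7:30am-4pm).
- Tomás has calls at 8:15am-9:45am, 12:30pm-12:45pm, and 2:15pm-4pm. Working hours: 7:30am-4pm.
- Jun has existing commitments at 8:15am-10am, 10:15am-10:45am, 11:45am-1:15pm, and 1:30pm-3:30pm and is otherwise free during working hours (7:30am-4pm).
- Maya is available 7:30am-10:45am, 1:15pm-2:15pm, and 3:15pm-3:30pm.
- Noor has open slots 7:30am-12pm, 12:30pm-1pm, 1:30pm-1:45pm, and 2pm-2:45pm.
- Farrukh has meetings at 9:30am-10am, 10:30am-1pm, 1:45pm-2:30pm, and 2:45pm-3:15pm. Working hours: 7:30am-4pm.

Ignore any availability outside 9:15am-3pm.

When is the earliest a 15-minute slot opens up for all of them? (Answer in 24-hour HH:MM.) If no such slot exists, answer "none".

Liang free within 07:30–16:00: 07:30–08:15, 09:45–10:00, 11:30–13:00, 15:00–15:45.
Tomás free within 07:30–16:00: 07:30–08:15, 09:45–12:30, 12:45–14:15.
Jun free within 07:30–16:00: 07:30–08:15, 10:00–10:15, 10:45–11:45, 13:15–13:30, 15:30–16:00.
Farrukh free within 07:30–16:00: 07:30–09:30, 10:00–10:30, 13:00–13:45, 14:30–14:45, 15:15–16:00.
Liang ∩ Tomás: 07:30–08:15, 09:45–10:00, 11:30–12:30, 12:45–13:00.
Liang ∩ Tomás ∩ Jun: 07:30–08:15, 11:30–11:45.
Liang ∩ Tomás ∩ Jun ∩ Maya: 07:30–08:15.
Liang ∩ Tomás ∩ Jun ∩ Maya ∩ Noor: 07:30–08:15.
Liang ∩ Tomás ∩ Jun ∩ Maya ∩ Noor ∩ Farrukh: 07:30–08:15.
Restricted to 09:15–15:00: (none).
Windows ≥ 15 min: (none).

none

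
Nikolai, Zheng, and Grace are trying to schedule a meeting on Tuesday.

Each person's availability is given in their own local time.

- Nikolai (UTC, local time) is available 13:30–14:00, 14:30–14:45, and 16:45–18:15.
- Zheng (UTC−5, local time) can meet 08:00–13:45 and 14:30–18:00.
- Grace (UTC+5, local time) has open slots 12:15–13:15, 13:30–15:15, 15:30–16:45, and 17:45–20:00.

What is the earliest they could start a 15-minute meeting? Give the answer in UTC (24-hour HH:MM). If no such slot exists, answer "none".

Nikolai → UTC: 13:30–14:00, 14:30–14:45, 16:45–18:15.
Zheng → UTC: 13:00–18:45, 19:30–23:00.
Grace → UTC: 07:15–08:15, 08:30–10:15, 10:30–11:45, 12:45–15:00.
Nikolai ∩ Zheng: 13:30–14:00, 14:30–14:45, 16:45–18:15.
Nikolai ∩ Zheng ∩ Grace: 13:30–14:00, 14:30–14:45.
Windows ≥ 15 min: 13:30–14:00, 14:30–14:45.
Earliest such window starts at 13:30.

13:30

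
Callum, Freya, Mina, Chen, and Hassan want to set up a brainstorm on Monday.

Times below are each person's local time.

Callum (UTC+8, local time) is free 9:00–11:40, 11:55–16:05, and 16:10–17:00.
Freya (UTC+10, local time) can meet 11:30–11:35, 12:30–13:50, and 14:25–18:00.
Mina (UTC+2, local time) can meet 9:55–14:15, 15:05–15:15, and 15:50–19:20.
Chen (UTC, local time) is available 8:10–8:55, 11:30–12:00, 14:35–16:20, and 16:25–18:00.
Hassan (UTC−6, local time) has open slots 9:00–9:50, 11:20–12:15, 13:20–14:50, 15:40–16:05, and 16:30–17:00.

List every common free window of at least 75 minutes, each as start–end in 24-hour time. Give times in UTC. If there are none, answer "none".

Callum → UTC: 01:00–03:40, 03:55–08:05, 08:10–09:00.
Freya → UTC: 01:30–01:35, 02:30–03:50, 04:25–08:00.
Mina → UTC: 07:55–12:15, 13:05–13:15, 13:50–17:20.
Chen → UTC: 08:10–08:55, 11:30–12:00, 14:35–16:20, 16:25–18:00.
Hassan → UTC: 15:00–15:50, 17:20–18:15, 19:20–20:50, 21:40–22:05, 22:30–23:00.
Callum ∩ Freya: 01:30–01:35, 02:30–03:40, 04:25–08:00.
Callum ∩ Freya ∩ Mina: 07:55–08:00.
Callum ∩ Freya ∩ Mina ∩ Chen: (none).
Callum ∩ Freya ∩ Mina ∩ Chen ∩ Hassan: (none).
Windows ≥ 75 min: (none).

none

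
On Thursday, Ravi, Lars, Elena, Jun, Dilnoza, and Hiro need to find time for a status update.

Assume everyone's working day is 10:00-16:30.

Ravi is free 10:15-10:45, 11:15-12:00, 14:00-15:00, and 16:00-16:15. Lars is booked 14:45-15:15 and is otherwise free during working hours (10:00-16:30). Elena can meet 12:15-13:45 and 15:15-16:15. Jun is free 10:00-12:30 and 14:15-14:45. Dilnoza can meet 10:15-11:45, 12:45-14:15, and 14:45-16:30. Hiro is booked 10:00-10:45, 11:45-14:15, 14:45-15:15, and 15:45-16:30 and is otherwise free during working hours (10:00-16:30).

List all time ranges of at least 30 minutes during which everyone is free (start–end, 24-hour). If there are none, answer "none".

none

Lars free within 10:00–16:30: 10:00–14:45, 15:15–16:30.
Hiro free within 10:00–16:30: 10:45–11:45, 14:15–14:45, 15:15–15:45.
Ravi ∩ Lars: 10:15–10:45, 11:15–12:00, 14:00–14:45, 16:00–16:15.
Ravi ∩ Lars ∩ Elena: 16:00–16:15.
Ravi ∩ Lars ∩ Elena ∩ Jun: (none).
Ravi ∩ Lars ∩ Elena ∩ Jun ∩ Dilnoza: (none).
Ravi ∩ Lars ∩ Elena ∩ Jun ∩ Dilnoza ∩ Hiro: (none).
Windows ≥ 30 min: (none).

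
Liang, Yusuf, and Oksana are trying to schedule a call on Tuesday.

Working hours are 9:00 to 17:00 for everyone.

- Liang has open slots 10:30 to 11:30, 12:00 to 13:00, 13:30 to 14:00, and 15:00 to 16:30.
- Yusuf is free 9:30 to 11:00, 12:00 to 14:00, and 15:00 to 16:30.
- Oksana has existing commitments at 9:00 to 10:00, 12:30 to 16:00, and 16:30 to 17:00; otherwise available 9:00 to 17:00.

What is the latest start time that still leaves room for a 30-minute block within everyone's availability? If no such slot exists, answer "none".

Oksana free within 09:00–17:00: 10:00–12:30, 16:00–16:30.
Liang ∩ Yusuf: 10:30–11:00, 12:00–13:00, 13:30–14:00, 15:00–16:30.
Liang ∩ Yusuf ∩ Oksana: 10:30–11:00, 12:00–12:30, 16:00–16:30.
Windows ≥ 30 min: 10:30–11:00, 12:00–12:30, 16:00–16:30.
Latest start in the last window 16:00–16:30 is 16:30 − 30 min = 16:00.

16:00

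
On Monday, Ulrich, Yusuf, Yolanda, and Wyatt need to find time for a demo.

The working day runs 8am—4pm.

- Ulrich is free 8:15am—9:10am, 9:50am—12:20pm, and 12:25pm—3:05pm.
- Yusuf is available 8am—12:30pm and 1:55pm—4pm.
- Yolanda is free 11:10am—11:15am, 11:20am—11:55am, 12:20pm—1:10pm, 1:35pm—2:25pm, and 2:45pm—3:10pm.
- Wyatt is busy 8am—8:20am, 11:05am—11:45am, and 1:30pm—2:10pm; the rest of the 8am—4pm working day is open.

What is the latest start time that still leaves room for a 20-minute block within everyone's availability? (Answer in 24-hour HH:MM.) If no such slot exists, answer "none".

14:45

Wyatt free within 08:00–16:00: 08:20–11:05, 11:45–13:30, 14:10–16:00.
Ulrich ∩ Yusuf: 08:15–09:10, 09:50–12:20, 12:25–12:30, 13:55–15:05.
Ulrich ∩ Yusuf ∩ Yolanda: 11:10–11:15, 11:20–11:55, 12:25–12:30, 13:55–14:25, 14:45–15:05.
Ulrich ∩ Yusuf ∩ Yolanda ∩ Wyatt: 11:45–11:55, 12:25–12:30, 14:10–14:25, 14:45–15:05.
Windows ≥ 20 min: 14:45–15:05.
Latest start in the last window 14:45–15:05 is 15:05 − 20 min = 14:45.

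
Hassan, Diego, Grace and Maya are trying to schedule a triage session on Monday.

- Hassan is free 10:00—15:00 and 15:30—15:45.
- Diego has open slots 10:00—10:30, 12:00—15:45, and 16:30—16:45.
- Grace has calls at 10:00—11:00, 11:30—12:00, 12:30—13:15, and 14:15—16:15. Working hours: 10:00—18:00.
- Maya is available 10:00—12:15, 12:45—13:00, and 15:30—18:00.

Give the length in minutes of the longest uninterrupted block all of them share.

15 minutes

Grace free within 10:00–18:00: 11:00–11:30, 12:00–12:30, 13:15–14:15, 16:15–18:00.
Hassan ∩ Diego: 10:00–10:30, 12:00–15:00, 15:30–15:45.
Hassan ∩ Diego ∩ Grace: 12:00–12:30, 13:15–14:15.
Hassan ∩ Diego ∩ Grace ∩ Maya: 12:00–12:15.
Single common window of 15 minutes.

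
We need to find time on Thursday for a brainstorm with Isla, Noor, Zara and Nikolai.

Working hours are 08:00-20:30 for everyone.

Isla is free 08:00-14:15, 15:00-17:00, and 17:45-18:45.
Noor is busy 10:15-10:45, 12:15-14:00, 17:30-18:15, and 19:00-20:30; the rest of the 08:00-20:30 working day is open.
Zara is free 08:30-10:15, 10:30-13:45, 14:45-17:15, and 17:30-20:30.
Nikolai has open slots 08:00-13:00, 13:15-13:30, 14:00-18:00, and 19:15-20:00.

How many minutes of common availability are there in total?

315 minutes

Noor free within 08:00–20:30: 08:00–10:15, 10:45–12:15, 14:00–17:30, 18:15–19:00.
Isla ∩ Noor: 08:00–10:15, 10:45–12:15, 14:00–14:15, 15:00–17:00, 18:15–18:45.
Isla ∩ Noor ∩ Zara: 08:30–10:15, 10:45–12:15, 15:00–17:00, 18:15–18:45.
Isla ∩ Noor ∩ Zara ∩ Nikolai: 08:30–10:15, 10:45–12:15, 15:00–17:00.
Total common minutes: 105 + 90 + 120 = 315.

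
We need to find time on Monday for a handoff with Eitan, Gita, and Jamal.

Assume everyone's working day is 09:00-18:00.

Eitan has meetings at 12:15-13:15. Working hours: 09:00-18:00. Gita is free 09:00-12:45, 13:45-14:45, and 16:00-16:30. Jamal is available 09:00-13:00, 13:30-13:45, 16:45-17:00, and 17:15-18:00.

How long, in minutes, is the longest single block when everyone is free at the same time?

195 minutes

Eitan free within 09:00–18:00: 09:00–12:15, 13:15–18:00.
Eitan ∩ Gita: 09:00–12:15, 13:45–14:45, 16:00–16:30.
Eitan ∩ Gita ∩ Jamal: 09:00–12:15.
Single common window of 195 minutes.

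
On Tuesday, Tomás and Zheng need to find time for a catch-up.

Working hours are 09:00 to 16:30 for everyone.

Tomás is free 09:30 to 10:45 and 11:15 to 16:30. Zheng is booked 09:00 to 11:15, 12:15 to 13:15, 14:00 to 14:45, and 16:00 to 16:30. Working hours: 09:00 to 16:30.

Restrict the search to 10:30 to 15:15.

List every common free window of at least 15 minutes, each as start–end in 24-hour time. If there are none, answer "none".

11:15–12:15, 13:15–14:00, 14:45–15:15

Zheng free within 09:00–16:30: 11:15–12:15, 13:15–14:00, 14:45–16:00.
Tomás ∩ Zheng: 11:15–12:15, 13:15–14:00, 14:45–16:00.
Restricted to 10:30–15:15: 11:15–12:15, 13:15–14:00, 14:45–15:15.
Windows ≥ 15 min: 11:15–12:15, 13:15–14:00, 14:45–15:15.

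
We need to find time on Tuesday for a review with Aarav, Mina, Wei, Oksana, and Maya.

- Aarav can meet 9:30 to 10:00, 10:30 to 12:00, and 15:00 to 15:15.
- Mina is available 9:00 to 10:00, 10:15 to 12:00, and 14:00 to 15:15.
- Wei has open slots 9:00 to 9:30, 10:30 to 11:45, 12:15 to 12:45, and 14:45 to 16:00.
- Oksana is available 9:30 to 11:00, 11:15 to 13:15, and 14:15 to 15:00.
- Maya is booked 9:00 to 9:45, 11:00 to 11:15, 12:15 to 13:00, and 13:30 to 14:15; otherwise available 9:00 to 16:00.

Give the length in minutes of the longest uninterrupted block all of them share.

30 minutes

Maya free within 09:00–16:00: 09:45–11:00, 11:15–12:15, 13:00–13:30, 14:15–16:00.
Aarav ∩ Mina: 09:30–10:00, 10:30–12:00, 15:00–15:15.
Aarav ∩ Mina ∩ Wei: 10:30–11:45, 15:00–15:15.
Aarav ∩ Mina ∩ Wei ∩ Oksana: 10:30–11:00, 11:15–11:45.
Aarav ∩ Mina ∩ Wei ∩ Oksana ∩ Maya: 10:30–11:00, 11:15–11:45.
Common window lengths: 30, 30 min; longest is 30.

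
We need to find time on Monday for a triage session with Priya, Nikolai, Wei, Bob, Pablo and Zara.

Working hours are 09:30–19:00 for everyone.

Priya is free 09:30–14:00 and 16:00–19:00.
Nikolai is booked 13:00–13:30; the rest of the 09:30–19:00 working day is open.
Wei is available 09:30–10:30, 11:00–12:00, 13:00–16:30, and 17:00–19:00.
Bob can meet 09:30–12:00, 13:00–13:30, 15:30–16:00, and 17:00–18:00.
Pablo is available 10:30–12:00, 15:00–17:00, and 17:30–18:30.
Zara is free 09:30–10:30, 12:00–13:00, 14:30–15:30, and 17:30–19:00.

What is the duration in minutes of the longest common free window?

Nikolai free within 09:30–19:00: 09:30–13:00, 13:30–19:00.
Priya ∩ Nikolai: 09:30–13:00, 13:30–14:00, 16:00–19:00.
Priya ∩ Nikolai ∩ Wei: 09:30–10:30, 11:00–12:00, 13:30–14:00, 16:00–16:30, 17:00–19:00.
Priya ∩ Nikolai ∩ Wei ∩ Bob: 09:30–10:30, 11:00–12:00, 17:00–18:00.
Priya ∩ Nikolai ∩ Wei ∩ Bob ∩ Pablo: 11:00–12:00, 17:30–18:00.
Priya ∩ Nikolai ∩ Wei ∩ Bob ∩ Pablo ∩ Zara: 17:30–18:00.
Single common window of 30 minutes.

30 minutes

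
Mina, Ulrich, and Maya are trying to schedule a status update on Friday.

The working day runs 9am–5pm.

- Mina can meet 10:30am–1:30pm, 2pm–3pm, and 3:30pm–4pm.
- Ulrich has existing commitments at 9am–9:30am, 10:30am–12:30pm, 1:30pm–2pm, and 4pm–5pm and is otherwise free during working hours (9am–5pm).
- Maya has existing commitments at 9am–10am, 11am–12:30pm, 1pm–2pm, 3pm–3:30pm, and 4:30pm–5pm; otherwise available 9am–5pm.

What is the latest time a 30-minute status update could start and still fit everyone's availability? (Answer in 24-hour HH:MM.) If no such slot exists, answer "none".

Ulrich free within 09:00–17:00: 09:30–10:30, 12:30–13:30, 14:00–16:00.
Maya free within 09:00–17:00: 10:00–11:00, 12:30–13:00, 14:00–15:00, 15:30–16:30.
Mina ∩ Ulrich: 12:30–13:30, 14:00–15:00, 15:30–16:00.
Mina ∩ Ulrich ∩ Maya: 12:30–13:00, 14:00–15:00, 15:30–16:00.
Windows ≥ 30 min: 12:30–13:00, 14:00–15:00, 15:30–16:00.
Latest start in the last window 15:30–16:00 is 16:00 − 30 min = 15:30.

15:30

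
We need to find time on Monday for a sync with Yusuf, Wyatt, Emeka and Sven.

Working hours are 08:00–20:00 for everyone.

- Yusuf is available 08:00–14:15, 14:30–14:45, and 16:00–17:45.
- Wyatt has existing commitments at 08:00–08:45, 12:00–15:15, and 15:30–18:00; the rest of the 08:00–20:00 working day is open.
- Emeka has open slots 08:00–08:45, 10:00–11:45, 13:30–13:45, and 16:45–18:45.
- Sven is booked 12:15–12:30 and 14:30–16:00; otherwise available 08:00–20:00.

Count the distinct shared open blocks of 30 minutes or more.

Wyatt free within 08:00–20:00: 08:45–12:00, 15:15–15:30, 18:00–20:00.
Sven free within 08:00–20:00: 08:00–12:15, 12:30–14:30, 16:00–20:00.
Yusuf ∩ Wyatt: 08:45–12:00.
Yusuf ∩ Wyatt ∩ Emeka: 10:00–11:45.
Yusuf ∩ Wyatt ∩ Emeka ∩ Sven: 10:00–11:45.
Windows ≥ 30 min: 10:00–11:45.
That's 1 window.

1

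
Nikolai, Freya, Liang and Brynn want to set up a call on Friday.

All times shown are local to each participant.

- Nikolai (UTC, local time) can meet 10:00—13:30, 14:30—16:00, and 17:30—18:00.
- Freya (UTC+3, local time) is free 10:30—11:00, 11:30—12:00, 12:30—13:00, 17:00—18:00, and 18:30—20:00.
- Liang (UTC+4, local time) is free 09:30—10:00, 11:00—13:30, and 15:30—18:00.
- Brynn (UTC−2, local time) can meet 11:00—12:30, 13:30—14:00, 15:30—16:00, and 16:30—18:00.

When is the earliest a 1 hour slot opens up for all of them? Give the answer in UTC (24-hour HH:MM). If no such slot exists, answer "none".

none

Nikolai → UTC: 10:00–13:30, 14:30–16:00, 17:30–18:00.
Freya → UTC: 07:30–08:00, 08:30–09:00, 09:30–10:00, 14:00–15:00, 15:30–17:00.
Liang → UTC: 05:30–06:00, 07:00–09:30, 11:30–14:00.
Brynn → UTC: 13:00–14:30, 15:30–16:00, 17:30–18:00, 18:30–20:00.
Nikolai ∩ Freya: 14:30–15:00, 15:30–16:00.
Nikolai ∩ Freya ∩ Liang: (none).
Nikolai ∩ Freya ∩ Liang ∩ Brynn: (none).
Windows ≥ 60 min: (none).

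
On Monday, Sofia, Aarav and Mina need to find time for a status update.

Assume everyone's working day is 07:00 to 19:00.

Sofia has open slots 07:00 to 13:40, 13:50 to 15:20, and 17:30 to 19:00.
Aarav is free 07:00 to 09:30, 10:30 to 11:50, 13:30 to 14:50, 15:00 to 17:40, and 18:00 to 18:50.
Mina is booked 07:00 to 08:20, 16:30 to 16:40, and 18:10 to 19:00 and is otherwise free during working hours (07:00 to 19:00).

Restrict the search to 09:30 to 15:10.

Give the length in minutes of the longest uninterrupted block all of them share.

Mina free within 07:00–19:00: 08:20–16:30, 16:40–18:10.
Sofia ∩ Aarav: 07:00–09:30, 10:30–11:50, 13:30–13:40, 13:50–14:50, 15:00–15:20, 17:30–17:40, 18:00–18:50.
Sofia ∩ Aarav ∩ Mina: 08:20–09:30, 10:30–11:50, 13:30–13:40, 13:50–14:50, 15:00–15:20, 17:30–17:40, 18:00–18:10.
Restricted to 09:30–15:10: 10:30–11:50, 13:30–13:40, 13:50–14:50, 15:00–15:10.
Common window lengths: 80, 10, 60, 10 min; longest is 80.

80 minutes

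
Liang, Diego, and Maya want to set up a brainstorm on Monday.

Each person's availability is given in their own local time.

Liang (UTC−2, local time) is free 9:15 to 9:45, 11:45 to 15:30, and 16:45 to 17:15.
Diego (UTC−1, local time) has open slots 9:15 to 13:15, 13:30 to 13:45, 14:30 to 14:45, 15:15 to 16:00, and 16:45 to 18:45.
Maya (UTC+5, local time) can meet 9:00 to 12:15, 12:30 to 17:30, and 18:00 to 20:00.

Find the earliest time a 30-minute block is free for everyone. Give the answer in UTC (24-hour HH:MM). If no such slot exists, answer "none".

11:15

Liang → UTC: 11:15–11:45, 13:45–17:30, 18:45–19:15.
Diego → UTC: 10:15–14:15, 14:30–14:45, 15:30–15:45, 16:15–17:00, 17:45–19:45.
Maya → UTC: 04:00–07:15, 07:30–12:30, 13:00–15:00.
Liang ∩ Diego: 11:15–11:45, 13:45–14:15, 14:30–14:45, 15:30–15:45, 16:15–17:00, 18:45–19:15.
Liang ∩ Diego ∩ Maya: 11:15–11:45, 13:45–14:15, 14:30–14:45.
Windows ≥ 30 min: 11:15–11:45, 13:45–14:15.
Earliest such window starts at 11:15.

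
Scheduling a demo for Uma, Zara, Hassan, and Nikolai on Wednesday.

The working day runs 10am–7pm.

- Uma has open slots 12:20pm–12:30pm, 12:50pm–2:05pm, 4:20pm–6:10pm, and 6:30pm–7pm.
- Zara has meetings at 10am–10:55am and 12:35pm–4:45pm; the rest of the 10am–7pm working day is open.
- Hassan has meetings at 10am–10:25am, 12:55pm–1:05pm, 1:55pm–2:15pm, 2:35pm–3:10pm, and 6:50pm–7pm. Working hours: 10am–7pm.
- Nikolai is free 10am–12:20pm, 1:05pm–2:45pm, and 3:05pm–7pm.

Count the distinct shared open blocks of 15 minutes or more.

2

Zara free within 10:00–19:00: 10:55–12:35, 16:45–19:00.
Hassan free within 10:00–19:00: 10:25–12:55, 13:05–13:55, 14:15–14:35, 15:10–18:50.
Uma ∩ Zara: 12:20–12:30, 16:45–18:10, 18:30–19:00.
Uma ∩ Zara ∩ Hassan: 12:20–12:30, 16:45–18:10, 18:30–18:50.
Uma ∩ Zara ∩ Hassan ∩ Nikolai: 16:45–18:10, 18:30–18:50.
Windows ≥ 15 min: 16:45–18:10, 18:30–18:50.
That's 2 windows.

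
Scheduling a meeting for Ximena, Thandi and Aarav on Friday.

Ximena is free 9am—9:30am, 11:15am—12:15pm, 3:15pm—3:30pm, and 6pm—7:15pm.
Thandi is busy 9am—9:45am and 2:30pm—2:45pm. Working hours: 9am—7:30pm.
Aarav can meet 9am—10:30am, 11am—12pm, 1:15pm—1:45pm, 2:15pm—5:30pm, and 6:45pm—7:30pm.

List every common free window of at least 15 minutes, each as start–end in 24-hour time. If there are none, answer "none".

11:15–12:00, 15:15–15:30, 18:45–19:15

Thandi free within 09:00–19:30: 09:45–14:30, 14:45–19:30.
Ximena ∩ Thandi: 11:15–12:15, 15:15–15:30, 18:00–19:15.
Ximena ∩ Thandi ∩ Aarav: 11:15–12:00, 15:15–15:30, 18:45–19:15.
Windows ≥ 15 min: 11:15–12:00, 15:15–15:30, 18:45–19:15.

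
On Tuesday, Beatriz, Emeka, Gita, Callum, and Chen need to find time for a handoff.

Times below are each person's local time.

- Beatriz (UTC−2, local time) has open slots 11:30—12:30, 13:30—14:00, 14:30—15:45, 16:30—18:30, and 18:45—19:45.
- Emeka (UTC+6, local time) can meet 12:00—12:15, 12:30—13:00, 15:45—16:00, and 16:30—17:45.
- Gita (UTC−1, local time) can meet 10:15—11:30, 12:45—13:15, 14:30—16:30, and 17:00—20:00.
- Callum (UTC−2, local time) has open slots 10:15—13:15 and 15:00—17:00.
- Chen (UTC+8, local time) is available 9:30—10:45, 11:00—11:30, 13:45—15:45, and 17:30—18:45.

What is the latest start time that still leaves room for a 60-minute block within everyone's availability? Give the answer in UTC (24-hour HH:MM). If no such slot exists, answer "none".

none

Beatriz → UTC: 13:30–14:30, 15:30–16:00, 16:30–17:45, 18:30–20:30, 20:45–21:45.
Emeka → UTC: 06:00–06:15, 06:30–07:00, 09:45–10:00, 10:30–11:45.
Gita → UTC: 11:15–12:30, 13:45–14:15, 15:30–17:30, 18:00–21:00.
Callum → UTC: 12:15–15:15, 17:00–19:00.
Chen → UTC: 01:30–02:45, 03:00–03:30, 05:45–07:45, 09:30–10:45.
Beatriz ∩ Emeka: (none).
Beatriz ∩ Emeka ∩ Gita: (none).
Beatriz ∩ Emeka ∩ Gita ∩ Callum: (none).
Beatriz ∩ Emeka ∩ Gita ∩ Callum ∩ Chen: (none).
Windows ≥ 60 min: (none).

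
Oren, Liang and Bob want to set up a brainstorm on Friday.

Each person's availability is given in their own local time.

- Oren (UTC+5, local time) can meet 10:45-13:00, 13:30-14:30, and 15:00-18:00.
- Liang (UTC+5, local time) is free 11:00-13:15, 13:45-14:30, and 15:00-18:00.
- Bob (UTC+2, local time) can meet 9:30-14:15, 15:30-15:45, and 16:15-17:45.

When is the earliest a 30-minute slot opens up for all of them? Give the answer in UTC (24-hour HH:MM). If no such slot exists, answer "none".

Oren → UTC: 05:45–08:00, 08:30–09:30, 10:00–13:00.
Liang → UTC: 06:00–08:15, 08:45–09:30, 10:00–13:00.
Bob → UTC: 07:30–12:15, 13:30–13:45, 14:15–15:45.
Oren ∩ Liang: 06:00–08:00, 08:45–09:30, 10:00–13:00.
Oren ∩ Liang ∩ Bob: 07:30–08:00, 08:45–09:30, 10:00–12:15.
Windows ≥ 30 min: 07:30–08:00, 08:45–09:30, 10:00–12:15.
Earliest such window starts at 07:30.

07:30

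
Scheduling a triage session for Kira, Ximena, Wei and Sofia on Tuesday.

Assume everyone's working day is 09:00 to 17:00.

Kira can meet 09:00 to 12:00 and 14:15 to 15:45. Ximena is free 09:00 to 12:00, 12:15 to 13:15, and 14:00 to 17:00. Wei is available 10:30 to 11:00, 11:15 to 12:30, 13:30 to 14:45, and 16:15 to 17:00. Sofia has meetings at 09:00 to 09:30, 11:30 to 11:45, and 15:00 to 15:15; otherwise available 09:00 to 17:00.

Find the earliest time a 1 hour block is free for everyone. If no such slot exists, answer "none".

none

Sofia free within 09:00–17:00: 09:30–11:30, 11:45–15:00, 15:15–17:00.
Kira ∩ Ximena: 09:00–12:00, 14:15–15:45.
Kira ∩ Ximena ∩ Wei: 10:30–11:00, 11:15–12:00, 14:15–14:45.
Kira ∩ Ximena ∩ Wei ∩ Sofia: 10:30–11:00, 11:15–11:30, 11:45–12:00, 14:15–14:45.
Windows ≥ 60 min: (none).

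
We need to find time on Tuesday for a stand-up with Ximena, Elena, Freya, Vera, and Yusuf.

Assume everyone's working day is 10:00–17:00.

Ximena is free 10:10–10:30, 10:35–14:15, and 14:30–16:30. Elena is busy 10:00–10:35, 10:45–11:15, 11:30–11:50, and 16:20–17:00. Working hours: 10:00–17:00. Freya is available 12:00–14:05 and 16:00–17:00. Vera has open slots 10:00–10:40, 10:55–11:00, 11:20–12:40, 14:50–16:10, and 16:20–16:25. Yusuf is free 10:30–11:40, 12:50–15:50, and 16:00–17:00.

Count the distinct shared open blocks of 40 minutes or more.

0

Elena free within 10:00–17:00: 10:35–10:45, 11:15–11:30, 11:50–16:20.
Ximena ∩ Elena: 10:35–10:45, 11:15–11:30, 11:50–14:15, 14:30–16:20.
Ximena ∩ Elena ∩ Freya: 12:00–14:05, 16:00–16:20.
Ximena ∩ Elena ∩ Freya ∩ Vera: 12:00–12:40, 16:00–16:10.
Ximena ∩ Elena ∩ Freya ∩ Vera ∩ Yusuf: 16:00–16:10.
Windows ≥ 40 min: (none).
That's 0 windows.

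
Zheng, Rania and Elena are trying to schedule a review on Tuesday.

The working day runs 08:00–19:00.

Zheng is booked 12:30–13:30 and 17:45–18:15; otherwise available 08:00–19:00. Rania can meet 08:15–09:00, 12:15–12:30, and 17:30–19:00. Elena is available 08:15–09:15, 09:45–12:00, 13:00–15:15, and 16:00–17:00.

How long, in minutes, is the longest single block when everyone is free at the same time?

Zheng free within 08:00–19:00: 08:00–12:30, 13:30–17:45, 18:15–19:00.
Zheng ∩ Rania: 08:15–09:00, 12:15–12:30, 17:30–17:45, 18:15–19:00.
Zheng ∩ Rania ∩ Elena: 08:15–09:00.
Single common window of 45 minutes.

45 minutes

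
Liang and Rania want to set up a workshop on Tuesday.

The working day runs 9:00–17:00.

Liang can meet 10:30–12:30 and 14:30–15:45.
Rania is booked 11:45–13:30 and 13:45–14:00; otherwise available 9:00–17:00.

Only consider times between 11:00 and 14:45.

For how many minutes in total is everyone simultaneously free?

60 minutes

Rania free within 09:00–17:00: 09:00–11:45, 13:30–13:45, 14:00–17:00.
Liang ∩ Rania: 10:30–11:45, 14:30–15:45.
Restricted to 11:00–14:45: 11:00–11:45, 14:30–14:45.
Total common minutes: 45 + 15 = 60.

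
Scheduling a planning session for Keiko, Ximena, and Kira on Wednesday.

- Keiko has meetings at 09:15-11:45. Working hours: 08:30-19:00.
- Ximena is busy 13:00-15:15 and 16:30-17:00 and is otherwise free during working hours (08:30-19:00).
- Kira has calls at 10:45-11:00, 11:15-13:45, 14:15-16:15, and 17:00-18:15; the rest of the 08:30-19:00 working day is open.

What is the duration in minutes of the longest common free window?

45 minutes

Keiko free within 08:30–19:00: 08:30–09:15, 11:45–19:00.
Ximena free within 08:30–19:00: 08:30–13:00, 15:15–16:30, 17:00–19:00.
Kira free within 08:30–19:00: 08:30–10:45, 11:00–11:15, 13:45–14:15, 16:15–17:00, 18:15–19:00.
Keiko ∩ Ximena: 08:30–09:15, 11:45–13:00, 15:15–16:30, 17:00–19:00.
Keiko ∩ Ximena ∩ Kira: 08:30–09:15, 16:15–16:30, 18:15–19:00.
Common window lengths: 45, 15, 45 min; longest is 45.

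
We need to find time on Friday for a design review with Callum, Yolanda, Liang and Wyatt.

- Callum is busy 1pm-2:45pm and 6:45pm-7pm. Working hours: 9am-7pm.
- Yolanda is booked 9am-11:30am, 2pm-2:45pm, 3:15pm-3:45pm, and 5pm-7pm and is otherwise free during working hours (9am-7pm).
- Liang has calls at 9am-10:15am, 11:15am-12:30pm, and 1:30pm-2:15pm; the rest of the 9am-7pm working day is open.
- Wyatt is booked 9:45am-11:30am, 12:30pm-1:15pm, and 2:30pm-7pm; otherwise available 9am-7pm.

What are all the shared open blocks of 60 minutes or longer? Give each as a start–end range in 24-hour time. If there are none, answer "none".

none

Callum free within 09:00–19:00: 09:00–13:00, 14:45–18:45.
Yolanda free within 09:00–19:00: 11:30–14:00, 14:45–15:15, 15:45–17:00.
Liang free within 09:00–19:00: 10:15–11:15, 12:30–13:30, 14:15–19:00.
Wyatt free within 09:00–19:00: 09:00–09:45, 11:30–12:30, 13:15–14:30.
Callum ∩ Yolanda: 11:30–13:00, 14:45–15:15, 15:45–17:00.
Callum ∩ Yolanda ∩ Liang: 12:30–13:00, 14:45–15:15, 15:45–17:00.
Callum ∩ Yolanda ∩ Liang ∩ Wyatt: (none).
Windows ≥ 60 min: (none).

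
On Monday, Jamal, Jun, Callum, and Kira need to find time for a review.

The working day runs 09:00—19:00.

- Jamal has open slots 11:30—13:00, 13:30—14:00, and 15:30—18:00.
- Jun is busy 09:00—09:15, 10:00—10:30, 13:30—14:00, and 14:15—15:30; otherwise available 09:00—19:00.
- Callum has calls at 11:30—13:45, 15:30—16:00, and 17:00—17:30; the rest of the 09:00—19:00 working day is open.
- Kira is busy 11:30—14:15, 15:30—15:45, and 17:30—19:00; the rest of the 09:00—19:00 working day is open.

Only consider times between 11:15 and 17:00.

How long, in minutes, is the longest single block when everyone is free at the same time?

Jun free within 09:00–19:00: 09:15–10:00, 10:30–13:30, 14:00–14:15, 15:30–19:00.
Callum free within 09:00–19:00: 09:00–11:30, 13:45–15:30, 16:00–17:00, 17:30–19:00.
Kira free within 09:00–19:00: 09:00–11:30, 14:15–15:30, 15:45–17:30.
Jamal ∩ Jun: 11:30–13:00, 15:30–18:00.
Jamal ∩ Jun ∩ Callum: 16:00–17:00, 17:30–18:00.
Jamal ∩ Jun ∩ Callum ∩ Kira: 16:00–17:00.
Restricted to 11:15–17:00: 16:00–17:00.
Single common window of 60 minutes.

60 minutes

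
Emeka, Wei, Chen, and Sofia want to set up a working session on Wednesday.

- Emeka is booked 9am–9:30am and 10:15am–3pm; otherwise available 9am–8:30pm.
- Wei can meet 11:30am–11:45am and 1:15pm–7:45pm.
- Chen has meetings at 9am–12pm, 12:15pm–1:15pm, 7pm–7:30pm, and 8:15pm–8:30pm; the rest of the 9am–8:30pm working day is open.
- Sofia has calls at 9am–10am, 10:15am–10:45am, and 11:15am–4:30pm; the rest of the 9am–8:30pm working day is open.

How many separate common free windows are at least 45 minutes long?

1

Emeka free within 09:00–20:30: 09:30–10:15, 15:00–20:30.
Chen free within 09:00–20:30: 12:00–12:15, 13:15–19:00, 19:30–20:15.
Sofia free within 09:00–20:30: 10:00–10:15, 10:45–11:15, 16:30–20:30.
Emeka ∩ Wei: 15:00–19:45.
Emeka ∩ Wei ∩ Chen: 15:00–19:00, 19:30–19:45.
Emeka ∩ Wei ∩ Chen ∩ Sofia: 16:30–19:00, 19:30–19:45.
Windows ≥ 45 min: 16:30–19:00.
That's 1 window.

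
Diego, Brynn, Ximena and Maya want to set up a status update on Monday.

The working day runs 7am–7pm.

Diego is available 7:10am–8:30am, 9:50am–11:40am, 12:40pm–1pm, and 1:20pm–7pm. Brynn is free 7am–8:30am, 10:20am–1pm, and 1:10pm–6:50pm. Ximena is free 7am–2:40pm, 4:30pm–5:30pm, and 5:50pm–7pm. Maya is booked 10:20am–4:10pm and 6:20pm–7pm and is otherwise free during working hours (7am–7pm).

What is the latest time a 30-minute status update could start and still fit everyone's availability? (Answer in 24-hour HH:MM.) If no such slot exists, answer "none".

Maya free within 07:00–19:00: 07:00–10:20, 16:10–18:20.
Diego ∩ Brynn: 07:10–08:30, 10:20–11:40, 12:40–13:00, 13:20–18:50.
Diego ∩ Brynn ∩ Ximena: 07:10–08:30, 10:20–11:40, 12:40–13:00, 13:20–14:40, 16:30–17:30, 17:50–18:50.
Diego ∩ Brynn ∩ Ximena ∩ Maya: 07:10–08:30, 16:30–17:30, 17:50–18:20.
Windows ≥ 30 min: 07:10–08:30, 16:30–17:30, 17:50–18:20.
Latest start in the last window 17:50–18:20 is 18:20 − 30 min = 17:50.

17:50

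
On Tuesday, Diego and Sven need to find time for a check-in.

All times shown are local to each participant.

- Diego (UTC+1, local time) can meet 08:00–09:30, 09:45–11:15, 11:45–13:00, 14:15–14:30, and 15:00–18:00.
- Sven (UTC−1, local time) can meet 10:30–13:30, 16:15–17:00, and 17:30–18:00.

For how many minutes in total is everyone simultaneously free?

Diego → UTC: 07:00–08:30, 08:45–10:15, 10:45–12:00, 13:15–13:30, 14:00–17:00.
Sven → UTC: 11:30–14:30, 17:15–18:00, 18:30–19:00.
Diego ∩ Sven: 11:30–12:00, 13:15–13:30, 14:00–14:30.
Total common minutes: 30 + 15 + 30 = 75.

75 minutes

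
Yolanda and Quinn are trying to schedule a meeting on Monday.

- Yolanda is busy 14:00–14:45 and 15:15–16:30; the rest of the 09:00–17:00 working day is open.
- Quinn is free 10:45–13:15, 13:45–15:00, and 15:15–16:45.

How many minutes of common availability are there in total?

Yolanda free within 09:00–17:00: 09:00–14:00, 14:45–15:15, 16:30–17:00.
Yolanda ∩ Quinn: 10:45–13:15, 13:45–14:00, 14:45–15:00, 16:30–16:45.
Total common minutes: 150 + 15 + 15 + 15 = 195.

195 minutes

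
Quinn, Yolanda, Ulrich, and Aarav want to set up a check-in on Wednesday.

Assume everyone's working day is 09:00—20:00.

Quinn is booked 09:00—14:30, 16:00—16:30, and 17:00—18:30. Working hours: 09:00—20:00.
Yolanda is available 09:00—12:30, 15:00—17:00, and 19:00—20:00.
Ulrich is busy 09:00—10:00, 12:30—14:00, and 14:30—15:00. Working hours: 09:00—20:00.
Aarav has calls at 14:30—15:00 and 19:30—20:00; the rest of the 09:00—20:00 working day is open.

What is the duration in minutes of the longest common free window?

60 minutes

Quinn free within 09:00–20:00: 14:30–16:00, 16:30–17:00, 18:30–20:00.
Ulrich free within 09:00–20:00: 10:00–12:30, 14:00–14:30, 15:00–20:00.
Aarav free within 09:00–20:00: 09:00–14:30, 15:00–19:30.
Quinn ∩ Yolanda: 15:00–16:00, 16:30–17:00, 19:00–20:00.
Quinn ∩ Yolanda ∩ Ulrich: 15:00–16:00, 16:30–17:00, 19:00–20:00.
Quinn ∩ Yolanda ∩ Ulrich ∩ Aarav: 15:00–16:00, 16:30–17:00, 19:00–19:30.
Common window lengths: 60, 30, 30 min; longest is 60.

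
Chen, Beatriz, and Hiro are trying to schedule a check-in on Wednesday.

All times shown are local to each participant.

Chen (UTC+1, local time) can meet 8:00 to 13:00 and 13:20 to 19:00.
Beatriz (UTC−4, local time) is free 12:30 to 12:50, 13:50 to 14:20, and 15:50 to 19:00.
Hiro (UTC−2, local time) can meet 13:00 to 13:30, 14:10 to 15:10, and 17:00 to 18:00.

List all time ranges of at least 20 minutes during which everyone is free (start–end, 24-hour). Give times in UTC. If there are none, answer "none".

16:30–16:50

Chen → UTC: 07:00–12:00, 12:20–18:00.
Beatriz → UTC: 16:30–16:50, 17:50–18:20, 19:50–23:00.
Hiro → UTC: 15:00–15:30, 16:10–17:10, 19:00–20:00.
Chen ∩ Beatriz: 16:30–16:50, 17:50–18:00.
Chen ∩ Beatriz ∩ Hiro: 16:30–16:50.
Windows ≥ 20 min: 16:30–16:50.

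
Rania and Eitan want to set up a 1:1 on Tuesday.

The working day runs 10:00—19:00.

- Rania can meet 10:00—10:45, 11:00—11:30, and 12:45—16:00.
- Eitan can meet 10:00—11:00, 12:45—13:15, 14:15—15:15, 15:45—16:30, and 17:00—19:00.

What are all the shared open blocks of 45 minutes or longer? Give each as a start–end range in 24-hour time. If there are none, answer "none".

10:00–10:45, 14:15–15:15

Rania ∩ Eitan: 10:00–10:45, 12:45–13:15, 14:15–15:15, 15:45–16:00.
Windows ≥ 45 min: 10:00–10:45, 14:15–15:15.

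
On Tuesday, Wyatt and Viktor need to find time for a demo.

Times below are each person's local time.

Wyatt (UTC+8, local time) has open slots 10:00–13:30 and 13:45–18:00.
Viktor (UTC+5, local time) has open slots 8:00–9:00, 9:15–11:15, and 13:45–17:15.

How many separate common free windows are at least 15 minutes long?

Wyatt → UTC: 02:00–05:30, 05:45–10:00.
Viktor → UTC: 03:00–04:00, 04:15–06:15, 08:45–12:15.
Wyatt ∩ Viktor: 03:00–04:00, 04:15–05:30, 05:45–06:15, 08:45–10:00.
Windows ≥ 15 min: 03:00–04:00, 04:15–05:30, 05:45–06:15, 08:45–10:00.
That's 4 windows.

4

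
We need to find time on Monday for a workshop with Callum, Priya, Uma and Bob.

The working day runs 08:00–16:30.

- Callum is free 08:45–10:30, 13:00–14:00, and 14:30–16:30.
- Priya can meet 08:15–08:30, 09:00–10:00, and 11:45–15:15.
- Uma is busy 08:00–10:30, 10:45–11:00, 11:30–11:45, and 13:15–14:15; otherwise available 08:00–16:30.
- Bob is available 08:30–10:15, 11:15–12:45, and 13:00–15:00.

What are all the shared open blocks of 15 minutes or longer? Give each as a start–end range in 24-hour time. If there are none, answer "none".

13:00–13:15, 14:30–15:00

Uma free within 08:00–16:30: 10:30–10:45, 11:00–11:30, 11:45–13:15, 14:15–16:30.
Callum ∩ Priya: 09:00–10:00, 13:00–14:00, 14:30–15:15.
Callum ∩ Priya ∩ Uma: 13:00–13:15, 14:30–15:15.
Callum ∩ Priya ∩ Uma ∩ Bob: 13:00–13:15, 14:30–15:00.
Windows ≥ 15 min: 13:00–13:15, 14:30–15:00.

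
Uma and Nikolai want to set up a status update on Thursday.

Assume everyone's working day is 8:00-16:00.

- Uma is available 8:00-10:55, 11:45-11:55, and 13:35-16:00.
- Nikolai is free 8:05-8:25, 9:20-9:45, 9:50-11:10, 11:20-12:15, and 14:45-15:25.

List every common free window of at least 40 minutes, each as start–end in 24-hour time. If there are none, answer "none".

Uma ∩ Nikolai: 08:05–08:25, 09:20–09:45, 09:50–10:55, 11:45–11:55, 14:45–15:25.
Windows ≥ 40 min: 09:50–10:55, 14:45–15:25.

09:50–10:55, 14:45–15:25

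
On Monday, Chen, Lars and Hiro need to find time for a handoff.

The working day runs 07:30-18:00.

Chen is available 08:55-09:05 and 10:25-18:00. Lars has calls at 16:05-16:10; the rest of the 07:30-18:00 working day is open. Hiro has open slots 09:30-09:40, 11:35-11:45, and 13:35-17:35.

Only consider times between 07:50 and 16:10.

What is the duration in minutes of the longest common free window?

150 minutes

Lars free within 07:30–18:00: 07:30–16:05, 16:10–18:00.
Chen ∩ Lars: 08:55–09:05, 10:25–16:05, 16:10–18:00.
Chen ∩ Lars ∩ Hiro: 11:35–11:45, 13:35–16:05, 16:10–17:35.
Restricted to 07:50–16:10: 11:35–11:45, 13:35–16:05.
Common window lengths: 10, 150 min; longest is 150.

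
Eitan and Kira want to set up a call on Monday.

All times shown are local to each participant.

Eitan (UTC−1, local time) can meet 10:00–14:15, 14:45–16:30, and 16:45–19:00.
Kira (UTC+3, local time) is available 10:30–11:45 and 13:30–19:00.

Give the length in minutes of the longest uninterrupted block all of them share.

Eitan → UTC: 11:00–15:15, 15:45–17:30, 17:45–20:00.
Kira → UTC: 07:30–08:45, 10:30–16:00.
Eitan ∩ Kira: 11:00–15:15, 15:45–16:00.
Common window lengths: 255, 15 min; longest is 255.

255 minutes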